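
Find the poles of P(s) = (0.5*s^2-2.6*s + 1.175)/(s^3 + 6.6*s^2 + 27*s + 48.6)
Set denominator = 0: s^3 + 6.6*s^2 + 27*s + 48.6 = (s + 3)(s^2 + 3.6*s + 16.2) = 0 → Poles: -1.8 + 3.6j, -1.8 - 3.6j, -3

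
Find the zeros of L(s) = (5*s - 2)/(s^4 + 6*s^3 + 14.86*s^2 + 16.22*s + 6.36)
Set numerator = 0: 5*s - 2 = 0 → Zeros: 0.4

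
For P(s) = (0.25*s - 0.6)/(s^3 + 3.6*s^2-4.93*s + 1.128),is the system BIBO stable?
Denominator: s^3 + 3.6*s^2 - 4.93*s + 1.128 = (s - 0.3)(s - 0.8)(s + 4.7). Poles: -4.7, 0.3, 0.8. All Re(p)<0: No (unstable)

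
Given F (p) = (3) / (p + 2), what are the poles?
Set denominator = 0: p + 2 = 0 → Poles: -2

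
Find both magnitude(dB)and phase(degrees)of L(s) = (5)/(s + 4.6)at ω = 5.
Substitute s = j*5: L(j5) = 0.498267 - 0.541594j.
|L| = 20*log₁₀(sqrt(Re²+Im²)) = -2.66 dB.
∠L = atan2(Im, Re) = -47.39°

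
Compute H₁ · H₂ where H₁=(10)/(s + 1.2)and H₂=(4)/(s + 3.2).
Series: H = H₁ · H₂ = (n₁·n₂)/(d₁·d₂).
Num: n₁·n₂ = 40. Den: d₁·d₂ = s^2 + 4.4*s + 3.84.
H(s) = (40)/(s^2 + 4.4*s + 3.84)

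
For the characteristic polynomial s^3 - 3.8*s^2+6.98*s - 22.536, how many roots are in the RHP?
s^3 - 3.8*s^2 + 6.98*s - 22.536 = (s - 3.6)(s^2 - 0.2*s + 6.26). Poles: 0.1 + 2.5j, 0.1 - 2.5j, 3.6. RHP poles (Re>0): 3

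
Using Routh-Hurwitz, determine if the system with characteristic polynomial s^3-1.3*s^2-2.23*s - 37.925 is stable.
Routh array:
s^3: [1, -2.23]; s^2: [-1.3, -37.925]; s^1: [-31.4031]; s^0: [-37.925]
First column: [1, -1.3, -31.4031, -37.925]. Sign changes = 1.
No, unstable (1 RHP root(s))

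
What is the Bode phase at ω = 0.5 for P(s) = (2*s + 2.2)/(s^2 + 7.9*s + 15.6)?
Substitute s = j*0.5: P(j0.5) = 0.150144 + 0.0265101j.
∠P(j0.5) = atan2(Im, Re) = atan2(0.0265101, 0.150144) = 10.01°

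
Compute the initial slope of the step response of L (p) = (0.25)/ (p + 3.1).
IVT: y'(0⁺) = lim_{p→∞} p²·Y(p) = lim_{p→∞} p·L(p).
deg(num) = 0, deg(den) = 1, relative degree = 1, so p·L(p) → (leading num)/(leading den) = 0.25/1 = 0.25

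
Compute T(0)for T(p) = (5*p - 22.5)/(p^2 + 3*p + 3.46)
DC gain = T(0) = num(0)/den(0) = -22.5/3.46 = -6.503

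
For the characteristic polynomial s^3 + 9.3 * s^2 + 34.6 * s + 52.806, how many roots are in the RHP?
s^3 + 9.3*s^2 + 34.6*s + 52.806 = (s + 3.9)(s^2 + 5.4*s + 13.54). Poles: -2.7 + 2.5j, -2.7 - 2.5j, -3.9. RHP poles (Re>0): 0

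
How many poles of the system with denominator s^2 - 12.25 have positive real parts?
s^2 - 12.25 = (s - 3.5)(s + 3.5). Poles: -3.5, 3.5. RHP poles (Re>0): 1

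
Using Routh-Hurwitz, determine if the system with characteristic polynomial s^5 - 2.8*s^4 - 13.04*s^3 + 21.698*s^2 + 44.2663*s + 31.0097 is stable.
Routh array:
s^5: [1, -13.04, 44.2663]; s^4: [-2.8, 21.698, 31.0097]; s^3: [-5.29071, 55.3412]; s^2: [-7.59017, 31.0097]; s^1: [33.7259]; s^0: [31.0097]
First column: [1, -2.8, -5.29071, -7.59017, 33.7259, 31.0097]. Sign changes = 2.
No, unstable (2 RHP root(s))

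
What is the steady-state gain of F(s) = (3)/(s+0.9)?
DC gain = F(0) = num(0)/den(0) = 3/0.9 = 3.333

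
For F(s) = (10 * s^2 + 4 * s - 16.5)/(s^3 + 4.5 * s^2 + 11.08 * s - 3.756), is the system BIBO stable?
Denominator: s^3 + 4.5*s^2 + 11.08*s - 3.756 = (s - 0.3)(s^2 + 4.8*s + 12.52). Poles: -2.4 + 2.6j, -2.4 - 2.6j, 0.3. All Re(p)<0: No (unstable)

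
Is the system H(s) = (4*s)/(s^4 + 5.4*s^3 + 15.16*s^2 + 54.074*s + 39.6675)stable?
Denominator: s^4 + 5.4*s^3 + 15.16*s^2 + 54.074*s + 39.6675 = (s + 0.9)(s + 4.3)(s^2 + 0.2*s + 10.25). Poles: -0.1 + 3.2j, -0.1 - 3.2j, -0.9, -4.3. All Re(p)<0: Yes (stable)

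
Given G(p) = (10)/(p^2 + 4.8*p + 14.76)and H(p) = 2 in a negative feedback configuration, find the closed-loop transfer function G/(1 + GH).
Closed-loop T = G/(1+GH).
Numerator: G_num * H_den = 10.
Denominator: G_den * H_den + G_num * H_num = (p^2 + 4.8*p + 14.76) + (20) = p^2 + 4.8*p + 34.76.
T(p) = (10)/(p^2 + 4.8*p + 34.76)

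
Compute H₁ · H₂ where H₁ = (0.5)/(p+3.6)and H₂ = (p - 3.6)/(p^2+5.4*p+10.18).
Series: H = H₁ · H₂ = (n₁·n₂)/(d₁·d₂).
Num: n₁·n₂ = 0.5*p - 1.8. Den: d₁·d₂ = p^3 + 9*p^2 + 29.62*p + 36.648.
H(p) = (0.5*p - 1.8)/(p^3 + 9*p^2 + 29.62*p + 36.648)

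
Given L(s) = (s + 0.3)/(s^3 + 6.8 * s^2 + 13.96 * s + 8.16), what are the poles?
Set denominator = 0: s^3 + 6.8*s^2 + 13.96*s + 8.16 = (s + 1)(s + 3.4)(s + 2.4) = 0 → Poles: -1, -2.4, -3.4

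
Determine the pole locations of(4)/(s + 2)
Set denominator = 0: s + 2 = 0 → Poles: -2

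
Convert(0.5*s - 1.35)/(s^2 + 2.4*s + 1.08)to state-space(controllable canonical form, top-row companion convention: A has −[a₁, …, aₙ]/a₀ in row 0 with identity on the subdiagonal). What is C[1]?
Reachable canonical form: C = numerator coefficients (right-aligned, zero-padded to length n).
num = 0.5*s - 1.35, C = [[0.5, -1.35]].
C[1] = -1.35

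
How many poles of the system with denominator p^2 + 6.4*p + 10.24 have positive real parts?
p^2 + 6.4*p + 10.24 = (p + 3.2)(p + 3.2). Poles: -3.2, -3.2. RHP poles (Re>0): 0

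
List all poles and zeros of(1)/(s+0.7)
Set denominator = 0: s + 0.7 = 0 → Poles: -0.7
Numerator is a nonzero constant (1) → Zeros: none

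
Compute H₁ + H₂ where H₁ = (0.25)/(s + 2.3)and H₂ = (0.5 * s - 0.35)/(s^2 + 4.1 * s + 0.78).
Parallel: H = H₁ + H₂ = (n₁·d₂ + n₂·d₁)/(d₁·d₂).
n₁·d₂ = 0.25*s^2 + 1.025*s + 0.195. n₂·d₁ = 0.5*s^2 + 0.8*s - 0.805. Sum = 0.75*s^2 + 1.825*s - 0.61. d₁·d₂ = s^3 + 6.4*s^2 + 10.21*s + 1.794.
H(s) = (0.75*s^2 + 1.825*s - 0.61)/(s^3 + 6.4*s^2 + 10.21*s + 1.794)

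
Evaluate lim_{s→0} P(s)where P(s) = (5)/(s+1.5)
DC gain = P(0) = num(0)/den(0) = 5/1.5 = 3.333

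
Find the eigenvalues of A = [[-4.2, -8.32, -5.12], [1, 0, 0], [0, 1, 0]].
Eigenvalues solve det(λI - A) = 0.
Characteristic polynomial: λ^3 + 4.2*λ^2 + 8.32*λ + 5.12 = 0.
Factor: (λ + 1)(λ^2 + 3.2*λ + 5.12) = 0.
Roots: -1, -1.6 + 1.6j, -1.6 - 1.6j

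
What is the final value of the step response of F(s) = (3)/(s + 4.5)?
FVT: lim_{t→∞} y(t) = lim_{s→0} s*Y(s) where Y(s) = F(s)/s.
= lim_{s→0} F(s) = F(0) = num(0)/den(0) = 3/4.5 = 0.6667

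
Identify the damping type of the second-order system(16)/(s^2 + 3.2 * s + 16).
Standard form: ωn²/(s²+2ζωn·s+ωn²) gives ωn=4, ζ=0.4.
Underdamped (ζ = 0.4 < 1)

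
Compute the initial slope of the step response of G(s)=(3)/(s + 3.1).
IVT: y'(0⁺) = lim_{s→∞} s²·Y(s) = lim_{s→∞} s·G(s).
deg(num) = 0, deg(den) = 1, relative degree = 1, so s·G(s) → (leading num)/(leading den) = 3/1 = 3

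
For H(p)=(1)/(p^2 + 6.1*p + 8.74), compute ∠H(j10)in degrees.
Substitute p = j*10: H(j10) = -0.00757383 - 0.0050625j.
∠H(j10) = atan2(Im, Re) = atan2(-0.0050625, -0.00757383) = -146.24°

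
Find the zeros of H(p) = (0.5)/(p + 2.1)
Numerator is a nonzero constant (0.5) → Zeros: none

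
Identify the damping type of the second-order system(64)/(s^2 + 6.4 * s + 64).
Standard form: ωn²/(s²+2ζωn·s+ωn²) gives ωn=8, ζ=0.4.
Underdamped (ζ = 0.4 < 1)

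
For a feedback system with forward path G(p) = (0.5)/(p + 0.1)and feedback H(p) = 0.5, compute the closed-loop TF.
Closed-loop T = G/(1+GH).
Numerator: G_num * H_den = 0.5.
Denominator: G_den * H_den + G_num * H_num = (p + 0.1) + (0.25) = p + 0.35.
T(p) = (0.5)/(p + 0.35)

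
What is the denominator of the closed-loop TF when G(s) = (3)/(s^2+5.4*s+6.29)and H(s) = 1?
Characteristic poly = G_den * H_den + G_num * H_num = (s^2 + 5.4*s + 6.29) + (3) = s^2 + 5.4*s + 9.29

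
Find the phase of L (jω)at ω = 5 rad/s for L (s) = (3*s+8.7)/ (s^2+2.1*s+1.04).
Substitute s = j*5: L(j5) = -0.0744551 - 0.658672j.
∠L(j5) = atan2(Im, Re) = atan2(-0.658672, -0.0744551) = -96.45°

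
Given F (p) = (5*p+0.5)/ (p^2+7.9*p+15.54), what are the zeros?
Set numerator = 0: 5*p + 0.5 = 0 → Zeros: -0.1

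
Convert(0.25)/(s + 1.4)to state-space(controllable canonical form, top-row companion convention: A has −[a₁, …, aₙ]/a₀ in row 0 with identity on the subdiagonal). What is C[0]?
Reachable canonical form: C = numerator coefficients (right-aligned, zero-padded to length n).
num = 0.25, C = [[0.25]].
C[0] = 0.25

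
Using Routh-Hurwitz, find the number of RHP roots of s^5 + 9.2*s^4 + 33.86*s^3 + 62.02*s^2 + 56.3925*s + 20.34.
Routh array:
s^5: [1, 33.86, 56.3925]; s^4: [9.2, 62.02, 20.34]; s^3: [27.1187, 54.1816]; s^2: [43.6389, 20.34]; s^1: [41.5417]; s^0: [20.34]
First column: [1, 9.2, 27.1187, 43.6389, 41.5417, 20.34]. Sign changes = RHP roots = 0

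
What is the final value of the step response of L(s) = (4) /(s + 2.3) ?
FVT: lim_{t→∞} y(t) = lim_{s→0} s*Y(s) where Y(s) = L(s)/s.
= lim_{s→0} L(s) = L(0) = num(0)/den(0) = 4/2.3 = 1.739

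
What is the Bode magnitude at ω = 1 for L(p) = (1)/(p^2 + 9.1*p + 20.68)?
Substitute p = j*1: L(j1) = 0.0418623 - 0.0193571j.
|L(j1)| = sqrt(Re² + Im²) = 0.04612.
20*log₁₀(0.04612) = -26.72 dB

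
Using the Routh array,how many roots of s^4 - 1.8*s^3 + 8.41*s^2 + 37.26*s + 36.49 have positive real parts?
Routh array:
s^4: [1, 8.41, 36.49]; s^3: [-1.8, 37.26]; s^2: [29.11, 36.49]; s^1: [39.5163]; s^0: [36.49]
First column: [1, -1.8, 29.11, 39.5163, 36.49]. Sign changes = RHP roots = 2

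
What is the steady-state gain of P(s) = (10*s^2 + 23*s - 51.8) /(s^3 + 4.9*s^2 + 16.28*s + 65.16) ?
DC gain = P(0) = num(0)/den(0) = -51.8/65.16 = -0.795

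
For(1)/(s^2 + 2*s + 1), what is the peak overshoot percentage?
Standard form: ωn²/(s²+2ζωn·s+ωn²) → ωn = 1, ζ = 1.
ζ ≥ 1, so the response is non-oscillatory: peak overshoot = 0%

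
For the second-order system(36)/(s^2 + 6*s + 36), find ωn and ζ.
Standard form: ωn²/(s²+2ζωn·s+ωn²).
const=36=ωn² → ωn=6, s coeff=6=2ζωn → ζ=0.5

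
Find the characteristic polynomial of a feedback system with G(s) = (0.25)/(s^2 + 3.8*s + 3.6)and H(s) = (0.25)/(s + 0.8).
Characteristic poly = G_den * H_den + G_num * H_num = (s^3 + 4.6*s^2 + 6.64*s + 2.88) + (0.0625) = s^3 + 4.6*s^2 + 6.64*s + 2.9425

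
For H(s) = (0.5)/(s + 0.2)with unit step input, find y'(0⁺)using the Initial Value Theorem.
IVT: y'(0⁺) = lim_{s→∞} s²·Y(s) = lim_{s→∞} s·H(s).
deg(num) = 0, deg(den) = 1, relative degree = 1, so s·H(s) → (leading num)/(leading den) = 0.5/1 = 0.5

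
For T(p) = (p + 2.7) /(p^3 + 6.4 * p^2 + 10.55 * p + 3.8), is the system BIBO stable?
Denominator: p^3 + 6.4*p^2 + 10.55*p + 3.8 = (p + 0.5)(p + 1.9)(p + 4). Poles: -0.5, -1.9, -4. All Re(p)<0: Yes (stable)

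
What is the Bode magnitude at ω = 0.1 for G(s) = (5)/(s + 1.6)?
Substitute s = j*0.1: G(j0.1) = 3.11284 - 0.194553j.
|G(j0.1)| = sqrt(Re² + Im²) = 3.119.
20*log₁₀(3.119) = 9.88 dB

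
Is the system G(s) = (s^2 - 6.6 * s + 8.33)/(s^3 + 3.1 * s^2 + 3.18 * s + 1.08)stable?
Denominator: s^3 + 3.1*s^2 + 3.18*s + 1.08 = (s + 1.2)(s + 0.9)(s + 1). Poles: -0.9, -1, -1.2. All Re(p)<0: Yes (stable)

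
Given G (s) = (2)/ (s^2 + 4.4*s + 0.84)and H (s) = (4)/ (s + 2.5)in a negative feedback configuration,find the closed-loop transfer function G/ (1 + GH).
Closed-loop T = G/(1+GH).
Numerator: G_num * H_den = 2*s + 5.
Denominator: G_den * H_den + G_num * H_num = (s^3 + 6.9*s^2 + 11.84*s + 2.1) + (8) = s^3 + 6.9*s^2 + 11.84*s + 10.1.
T(s) = (2*s + 5)/(s^3 + 6.9*s^2 + 11.84*s + 10.1)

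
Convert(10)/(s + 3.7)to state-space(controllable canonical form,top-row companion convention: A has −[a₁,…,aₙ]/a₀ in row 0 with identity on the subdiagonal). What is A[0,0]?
Reachable canonical form for den = s + 3.7: top row of A = -[a₁,a₂,...,aₙ]/a₀, ones on the subdiagonal, zeros elsewhere.
A = [[-3.7]].
A[0,0] = -3.7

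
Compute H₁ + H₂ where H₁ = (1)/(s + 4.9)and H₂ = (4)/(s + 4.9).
Parallel: H = H₁ + H₂ = (n₁·d₂ + n₂·d₁)/(d₁·d₂).
n₁·d₂ = s + 4.9. n₂·d₁ = 4*s + 19.6. Sum = 5*s + 24.5. d₁·d₂ = s^2 + 9.8*s + 24.01.
H(s) = (5*s + 24.5)/(s^2 + 9.8*s + 24.01)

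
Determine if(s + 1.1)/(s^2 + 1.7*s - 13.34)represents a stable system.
Denominator: s^2 + 1.7*s - 13.34 = (s - 2.9)(s + 4.6). Poles: -4.6, 2.9. All Re(p)<0: No (unstable)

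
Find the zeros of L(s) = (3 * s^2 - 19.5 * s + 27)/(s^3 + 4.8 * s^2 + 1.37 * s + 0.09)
Set numerator = 0: 3*s^2 - 19.5*s + 27 = 3*(s - 2)(s - 4.5) = 0 → Zeros: 2, 4.5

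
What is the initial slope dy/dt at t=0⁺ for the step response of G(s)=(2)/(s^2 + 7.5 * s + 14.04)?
IVT: y'(0⁺) = lim_{s→∞} s²·Y(s) = lim_{s→∞} s·G(s).
deg(num) = 0, deg(den) = 2, relative degree = 2 ≥ 2, so s·G(s) → 0. Initial slope = 0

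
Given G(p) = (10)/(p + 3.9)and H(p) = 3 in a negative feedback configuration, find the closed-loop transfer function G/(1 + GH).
Closed-loop T = G/(1+GH).
Numerator: G_num * H_den = 10.
Denominator: G_den * H_den + G_num * H_num = (p + 3.9) + (30) = p + 33.9.
T(p) = (10)/(p + 33.9)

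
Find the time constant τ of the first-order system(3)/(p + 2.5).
First-order system: τ = -1/pole. Pole = -2.5. τ = -1/(-2.5) = 0.4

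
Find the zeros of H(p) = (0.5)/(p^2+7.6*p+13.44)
Numerator is a nonzero constant (0.5) → Zeros: none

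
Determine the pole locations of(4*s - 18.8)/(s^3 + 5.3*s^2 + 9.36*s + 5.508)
Set denominator = 0: s^3 + 5.3*s^2 + 9.36*s + 5.508 = (s + 1.8)(s + 1.7)(s + 1.8) = 0 → Poles: -1.7, -1.8, -1.8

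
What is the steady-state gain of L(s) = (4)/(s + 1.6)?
DC gain = L(0) = num(0)/den(0) = 4/1.6 = 2.5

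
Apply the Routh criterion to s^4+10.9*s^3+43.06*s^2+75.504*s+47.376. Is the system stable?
Routh array:
s^4: [1, 43.06, 47.376]; s^3: [10.9, 75.504]; s^2: [36.133, 47.376]; s^1: [61.2124]; s^0: [47.376]
First column: [1, 10.9, 36.133, 61.2124, 47.376]. Sign changes = 0.
Yes, stable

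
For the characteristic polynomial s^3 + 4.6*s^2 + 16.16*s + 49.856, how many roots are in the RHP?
s^3 + 4.6*s^2 + 16.16*s + 49.856 = (s + 3.8)(s^2 + 0.8*s + 13.12). Poles: -0.4 + 3.6j, -0.4 - 3.6j, -3.8. RHP poles (Re>0): 0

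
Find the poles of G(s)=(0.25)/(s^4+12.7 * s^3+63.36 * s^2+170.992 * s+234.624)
Set denominator = 0: s^4 + 12.7*s^3 + 63.36*s^2 + 170.992*s + 234.624 = (s + 4.8)(s + 4.7)(s^2 + 3.2*s + 10.4) = 0 → Poles: -1.6 + 2.8j, -1.6 - 2.8j, -4.7, -4.8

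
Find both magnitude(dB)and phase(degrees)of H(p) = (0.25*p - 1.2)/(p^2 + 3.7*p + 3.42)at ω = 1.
Substitute p = j*1: H(j1) = -0.101246 + 0.258104j.
|H| = 20*log₁₀(sqrt(Re²+Im²)) = -11.14 dB.
∠H = atan2(Im, Re) = 111.42°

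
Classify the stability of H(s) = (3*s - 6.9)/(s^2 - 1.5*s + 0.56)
Denominator: s^2 - 1.5*s + 0.56 = (s - 0.8)(s - 0.7). Poles: 0.7, 0.8. Unstable (2 pole(s) in RHP)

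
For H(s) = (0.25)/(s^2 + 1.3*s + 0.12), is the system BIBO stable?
Denominator: s^2 + 1.3*s + 0.12 = (s + 1.2)(s + 0.1). Poles: -0.1, -1.2. All Re(p)<0: Yes (stable)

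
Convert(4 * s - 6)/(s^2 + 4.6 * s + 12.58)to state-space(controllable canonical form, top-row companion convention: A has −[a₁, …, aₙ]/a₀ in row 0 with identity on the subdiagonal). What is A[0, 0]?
Reachable canonical form for den = s^2 + 4.6*s + 12.58: top row of A = -[a₁,a₂,...,aₙ]/a₀, ones on the subdiagonal, zeros elsewhere.
A = [[-4.6, -12.58], [1, 0]].
A[0,0] = -4.6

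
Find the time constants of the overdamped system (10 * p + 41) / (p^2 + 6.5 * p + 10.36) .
Overdamped: real poles at -2.8, -3.7. τ = -1/pole → τ₁ = 0.3571, τ₂ = 0.2703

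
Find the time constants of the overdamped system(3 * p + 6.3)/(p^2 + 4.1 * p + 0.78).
Overdamped: real poles at -3.9, -0.2. τ = -1/pole → τ₁ = 0.2564, τ₂ = 5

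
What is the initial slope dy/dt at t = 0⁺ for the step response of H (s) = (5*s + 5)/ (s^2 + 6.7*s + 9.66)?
IVT: y'(0⁺) = lim_{s→∞} s²·Y(s) = lim_{s→∞} s·H(s).
deg(num) = 1, deg(den) = 2, relative degree = 1, so s·H(s) → (leading num)/(leading den) = 5/1 = 5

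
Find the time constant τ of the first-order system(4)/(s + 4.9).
First-order system: τ = -1/pole. Pole = -4.9. τ = -1/(-4.9) = 0.2041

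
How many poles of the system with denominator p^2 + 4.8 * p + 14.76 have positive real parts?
Poles: -2.4 + 3j, -2.4 - 3j. RHP poles (Re>0): 0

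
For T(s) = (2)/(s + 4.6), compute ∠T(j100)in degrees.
Substitute s = j*100: T(j100) = 0.000918057 - 0.0199578j.
∠T(j100) = atan2(Im, Re) = atan2(-0.0199578, 0.000918057) = -87.37°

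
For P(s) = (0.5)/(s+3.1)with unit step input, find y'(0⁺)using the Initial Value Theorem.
IVT: y'(0⁺) = lim_{s→∞} s²·Y(s) = lim_{s→∞} s·P(s).
deg(num) = 0, deg(den) = 1, relative degree = 1, so s·P(s) → (leading num)/(leading den) = 0.5/1 = 0.5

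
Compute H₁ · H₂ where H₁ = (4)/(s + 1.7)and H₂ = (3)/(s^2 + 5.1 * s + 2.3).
Series: H = H₁ · H₂ = (n₁·n₂)/(d₁·d₂).
Num: n₁·n₂ = 12. Den: d₁·d₂ = s^3 + 6.8*s^2 + 10.97*s + 3.91.
H(s) = (12)/(s^3 + 6.8*s^2 + 10.97*s + 3.91)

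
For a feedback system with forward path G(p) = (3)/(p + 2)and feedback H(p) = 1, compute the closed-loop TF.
Closed-loop T = G/(1+GH).
Numerator: G_num * H_den = 3.
Denominator: G_den * H_den + G_num * H_num = (p + 2) + (3) = p + 5.
T(p) = (3)/(p + 5)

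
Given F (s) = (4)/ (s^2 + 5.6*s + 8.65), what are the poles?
Set denominator = 0: s^2 + 5.6*s + 8.65 = 0 → Poles: -2.8 + 0.9j, -2.8 - 0.9j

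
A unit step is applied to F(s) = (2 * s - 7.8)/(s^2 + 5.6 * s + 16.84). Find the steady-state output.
FVT: lim_{t→∞} y(t) = lim_{s→0} s*Y(s) where Y(s) = F(s)/s.
= lim_{s→0} F(s) = F(0) = num(0)/den(0) = -7.8/16.84 = -0.4632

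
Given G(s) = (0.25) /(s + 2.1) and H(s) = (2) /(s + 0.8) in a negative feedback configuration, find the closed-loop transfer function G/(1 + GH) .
Closed-loop T = G/(1+GH).
Numerator: G_num * H_den = 0.25*s + 0.2.
Denominator: G_den * H_den + G_num * H_num = (s^2 + 2.9*s + 1.68) + (0.5) = s^2 + 2.9*s + 2.18.
T(s) = (0.25*s + 0.2)/(s^2 + 2.9*s + 2.18)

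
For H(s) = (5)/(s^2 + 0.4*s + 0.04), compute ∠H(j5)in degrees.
Substitute s = j*5: H(j5) = -0.199043 - 0.0159489j.
∠H(j5) = atan2(Im, Re) = atan2(-0.0159489, -0.199043) = -175.42°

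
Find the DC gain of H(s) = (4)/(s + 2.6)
DC gain = H(0) = num(0)/den(0) = 4/2.6 = 1.538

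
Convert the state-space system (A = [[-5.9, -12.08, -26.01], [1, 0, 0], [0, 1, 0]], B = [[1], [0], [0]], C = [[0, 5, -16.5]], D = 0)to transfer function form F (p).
F(p) = C(pI - A)⁻¹B + D.
Characteristic polynomial det(pI - A) = p^3 + 5.9*p^2 + 12.08*p + 26.01.
Numerator from C·adj(pI-A)·B + D·det(pI-A) = 5*p - 16.5.
F(p) = (5*p - 16.5)/(p^3 + 5.9*p^2 + 12.08*p + 26.01)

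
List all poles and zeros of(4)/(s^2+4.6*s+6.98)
Set denominator = 0: s^2 + 4.6*s + 6.98 = 0 → Poles: -2.3 + 1.3j, -2.3 - 1.3j
Numerator is a nonzero constant (4) → Zeros: none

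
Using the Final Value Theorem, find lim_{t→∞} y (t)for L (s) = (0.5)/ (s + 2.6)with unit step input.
FVT: lim_{t→∞} y(t) = lim_{s→0} s*Y(s) where Y(s) = L(s)/s.
= lim_{s→0} L(s) = L(0) = num(0)/den(0) = 0.5/2.6 = 0.1923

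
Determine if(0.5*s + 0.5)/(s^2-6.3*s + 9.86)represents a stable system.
Denominator: s^2 - 6.3*s + 9.86 = (s - 2.9)(s - 3.4). Poles: 2.9, 3.4. All Re(p)<0: No (unstable)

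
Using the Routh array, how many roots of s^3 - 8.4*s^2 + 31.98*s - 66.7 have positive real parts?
Routh array:
s^3: [1, 31.98]; s^2: [-8.4, -66.7]; s^1: [24.0395]; s^0: [-66.7]
First column: [1, -8.4, 24.0395, -66.7]. Sign changes = RHP roots = 3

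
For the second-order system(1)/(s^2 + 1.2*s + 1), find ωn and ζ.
Standard form: ωn²/(s²+2ζωn·s+ωn²).
const=1=ωn² → ωn=1, s coeff=1.2=2ζωn → ζ=0.6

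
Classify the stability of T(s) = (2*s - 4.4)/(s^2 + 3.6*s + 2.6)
Denominator: s^2 + 3.6*s + 2.6 = (s + 2.6)(s + 1). Poles: -1, -2.6. Stable (all poles in LHP)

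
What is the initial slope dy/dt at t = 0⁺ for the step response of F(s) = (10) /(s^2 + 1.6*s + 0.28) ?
IVT: y'(0⁺) = lim_{s→∞} s²·Y(s) = lim_{s→∞} s·F(s).
deg(num) = 0, deg(den) = 2, relative degree = 2 ≥ 2, so s·F(s) → 0. Initial slope = 0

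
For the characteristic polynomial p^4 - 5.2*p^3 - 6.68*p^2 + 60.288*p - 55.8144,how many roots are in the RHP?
p^4 - 5.2*p^3 - 6.68*p^2 + 60.288*p - 55.8144 = (p - 3.8)(p - 3.6)(p + 3.4)(p - 1.2). Poles: -3.4, 1.2, 3.6, 3.8. RHP poles (Re>0): 3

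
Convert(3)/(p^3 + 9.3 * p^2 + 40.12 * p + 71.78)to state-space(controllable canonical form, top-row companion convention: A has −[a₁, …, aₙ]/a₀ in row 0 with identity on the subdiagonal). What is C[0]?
Reachable canonical form: C = numerator coefficients (right-aligned, zero-padded to length n).
num = 3, C = [[0, 0, 3]].
C[0] = 0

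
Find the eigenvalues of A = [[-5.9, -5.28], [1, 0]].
Eigenvalues solve det(λI - A) = 0.
Characteristic polynomial: λ^2 + 5.9*λ + 5.28 = 0.
Factor: (λ + 1.1)(λ + 4.8) = 0.
Roots: -1.1, -4.8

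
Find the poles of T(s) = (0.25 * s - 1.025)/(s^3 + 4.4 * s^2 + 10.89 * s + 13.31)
Set denominator = 0: s^3 + 4.4*s^2 + 10.89*s + 13.31 = (s + 2.2)(s^2 + 2.2*s + 6.05) = 0 → Poles: -1.1 + 2.2j, -1.1 - 2.2j, -2.2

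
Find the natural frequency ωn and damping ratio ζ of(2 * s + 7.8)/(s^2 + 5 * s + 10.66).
Underdamped: complex pole -2.5 + 2.1j. ωn = |pole| = 3.265, ζ = -Re(pole)/ωn = 0.7657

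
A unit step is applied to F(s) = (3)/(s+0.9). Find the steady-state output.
FVT: lim_{t→∞} y(t) = lim_{s→0} s*Y(s) where Y(s) = F(s)/s.
= lim_{s→0} F(s) = F(0) = num(0)/den(0) = 3/0.9 = 3.333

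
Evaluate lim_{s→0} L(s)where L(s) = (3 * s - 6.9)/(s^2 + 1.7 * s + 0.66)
DC gain = L(0) = num(0)/den(0) = -6.9/0.66 = -10.45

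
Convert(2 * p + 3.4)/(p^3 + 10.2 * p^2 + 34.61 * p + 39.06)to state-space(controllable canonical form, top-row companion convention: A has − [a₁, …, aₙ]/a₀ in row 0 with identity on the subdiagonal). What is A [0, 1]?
Reachable canonical form for den = p^3 + 10.2*p^2 + 34.61*p + 39.06: top row of A = -[a₁,a₂,...,aₙ]/a₀, ones on the subdiagonal, zeros elsewhere.
A = [[-10.2, -34.61, -39.06], [1, 0, 0], [0, 1, 0]].
A[0,1] = -34.61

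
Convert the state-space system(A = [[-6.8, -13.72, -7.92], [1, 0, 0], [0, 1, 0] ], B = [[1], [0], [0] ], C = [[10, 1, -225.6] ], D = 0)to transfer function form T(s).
T(s) = C(sI - A)⁻¹B + D.
Characteristic polynomial det(sI - A) = s^3 + 6.8*s^2 + 13.72*s + 7.92.
Numerator from C·adj(sI-A)·B + D·det(sI-A) = 10*s^2 + s - 225.6.
T(s) = (10*s^2 + s - 225.6)/(s^3 + 6.8*s^2 + 13.72*s + 7.92)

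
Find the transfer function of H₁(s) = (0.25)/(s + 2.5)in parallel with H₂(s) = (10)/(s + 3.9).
Parallel: H = H₁ + H₂ = (n₁·d₂ + n₂·d₁)/(d₁·d₂).
n₁·d₂ = 0.25*s + 0.975. n₂·d₁ = 10*s + 25. Sum = 10.25*s + 25.975. d₁·d₂ = s^2 + 6.4*s + 9.75.
H(s) = (10.25*s + 25.975)/(s^2 + 6.4*s + 9.75)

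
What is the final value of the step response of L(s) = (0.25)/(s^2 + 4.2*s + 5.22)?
FVT: lim_{t→∞} y(t) = lim_{s→0} s*Y(s) where Y(s) = L(s)/s.
= lim_{s→0} L(s) = L(0) = num(0)/den(0) = 0.25/5.22 = 0.04789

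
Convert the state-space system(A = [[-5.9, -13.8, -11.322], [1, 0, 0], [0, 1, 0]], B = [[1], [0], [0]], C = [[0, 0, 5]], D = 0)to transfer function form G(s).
G(s) = C(sI - A)⁻¹B + D.
Characteristic polynomial det(sI - A) = s^3 + 5.9*s^2 + 13.8*s + 11.322.
Numerator from C·adj(sI-A)·B + D·det(sI-A) = 5.
G(s) = (5)/(s^3 + 5.9*s^2 + 13.8*s + 11.322)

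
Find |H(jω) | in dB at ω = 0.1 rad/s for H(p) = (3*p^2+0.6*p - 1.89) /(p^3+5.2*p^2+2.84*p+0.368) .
Substitute p = j*0.1: H(j0.1) = -3.27733 + 3.12495j.
|H(j0.1)| = sqrt(Re² + Im²) = 4.528.
20*log₁₀(4.528) = 13.12 dB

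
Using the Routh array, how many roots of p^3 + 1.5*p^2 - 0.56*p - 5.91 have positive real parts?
Routh array:
p^3: [1, -0.56]; p^2: [1.5, -5.91]; p^1: [3.38]; p^0: [-5.91]
First column: [1, 1.5, 3.38, -5.91]. Sign changes = RHP roots = 1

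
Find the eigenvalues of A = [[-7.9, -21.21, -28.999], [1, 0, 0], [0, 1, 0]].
Eigenvalues solve det(λI - A) = 0.
Characteristic polynomial: λ^3 + 7.9*λ^2 + 21.21*λ + 28.999 = 0.
Factor: (λ + 4.7)(λ^2 + 3.2*λ + 6.17) = 0.
Roots: -1.6 + 1.9j, -1.6 - 1.9j, -4.7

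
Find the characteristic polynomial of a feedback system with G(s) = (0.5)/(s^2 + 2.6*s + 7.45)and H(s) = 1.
Characteristic poly = G_den * H_den + G_num * H_num = (s^2 + 2.6*s + 7.45) + (0.5) = s^2 + 2.6*s + 7.95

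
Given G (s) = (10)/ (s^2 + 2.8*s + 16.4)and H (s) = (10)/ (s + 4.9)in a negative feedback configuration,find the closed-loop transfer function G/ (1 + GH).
Closed-loop T = G/(1+GH).
Numerator: G_num * H_den = 10*s + 49.
Denominator: G_den * H_den + G_num * H_num = (s^3 + 7.7*s^2 + 30.12*s + 80.36) + (100) = s^3 + 7.7*s^2 + 30.12*s + 180.36.
T(s) = (10*s + 49)/(s^3 + 7.7*s^2 + 30.12*s + 180.36)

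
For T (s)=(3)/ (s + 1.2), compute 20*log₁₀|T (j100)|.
Substitute s = j*100: T(j100) = 0.000359948 - 0.0299957j.
|T(j100)| = sqrt(Re² + Im²) = 0.03.
20*log₁₀(0.03) = -30.46 dB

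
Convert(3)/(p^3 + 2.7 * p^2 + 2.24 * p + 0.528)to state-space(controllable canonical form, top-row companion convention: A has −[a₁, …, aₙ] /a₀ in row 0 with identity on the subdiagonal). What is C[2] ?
Reachable canonical form: C = numerator coefficients (right-aligned, zero-padded to length n).
num = 3, C = [[0, 0, 3]].
C[2] = 3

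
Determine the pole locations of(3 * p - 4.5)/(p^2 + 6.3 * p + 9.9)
Set denominator = 0: p^2 + 6.3*p + 9.9 = (p + 3.3)(p + 3) = 0 → Poles: -3, -3.3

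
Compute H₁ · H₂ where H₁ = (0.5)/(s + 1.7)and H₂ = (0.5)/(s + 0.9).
Series: H = H₁ · H₂ = (n₁·n₂)/(d₁·d₂).
Num: n₁·n₂ = 0.25. Den: d₁·d₂ = s^2 + 2.6*s + 1.53.
H(s) = (0.25)/(s^2 + 2.6*s + 1.53)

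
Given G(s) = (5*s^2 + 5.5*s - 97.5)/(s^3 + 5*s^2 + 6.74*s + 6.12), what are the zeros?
Set numerator = 0: 5*s^2 + 5.5*s - 97.5 = 5*(s + 5)(s - 3.9) = 0 → Zeros: -5, 3.9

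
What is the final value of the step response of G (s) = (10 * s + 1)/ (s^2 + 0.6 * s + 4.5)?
FVT: lim_{t→∞} y(t) = lim_{s→0} s*Y(s) where Y(s) = G(s)/s.
= lim_{s→0} G(s) = G(0) = num(0)/den(0) = 1/4.5 = 0.2222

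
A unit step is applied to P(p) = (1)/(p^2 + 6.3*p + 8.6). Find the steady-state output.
FVT: lim_{t→∞} y(t) = lim_{p→0} p*Y(p) where Y(p) = P(p)/p.
= lim_{p→0} P(p) = P(0) = num(0)/den(0) = 1/8.6 = 0.1163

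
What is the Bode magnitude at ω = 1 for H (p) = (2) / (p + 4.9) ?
Substitute p = j*1: H(j1) = 0.391843 - 0.079968j.
|H(j1)| = sqrt(Re² + Im²) = 0.3999.
20*log₁₀(0.3999) = -7.96 dB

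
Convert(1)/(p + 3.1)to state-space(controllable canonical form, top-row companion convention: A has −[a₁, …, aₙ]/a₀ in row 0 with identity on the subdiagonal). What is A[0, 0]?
Reachable canonical form for den = p + 3.1: top row of A = -[a₁,a₂,...,aₙ]/a₀, ones on the subdiagonal, zeros elsewhere.
A = [[-3.1]].
A[0,0] = -3.1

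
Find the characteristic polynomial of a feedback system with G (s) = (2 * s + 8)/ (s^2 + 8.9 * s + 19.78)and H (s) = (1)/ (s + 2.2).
Characteristic poly = G_den * H_den + G_num * H_num = (s^3 + 11.1*s^2 + 39.36*s + 43.516) + (2*s + 8) = s^3 + 11.1*s^2 + 41.36*s + 51.516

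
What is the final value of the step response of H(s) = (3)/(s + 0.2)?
FVT: lim_{t→∞} y(t) = lim_{s→0} s*Y(s) where Y(s) = H(s)/s.
= lim_{s→0} H(s) = H(0) = num(0)/den(0) = 3/0.2 = 15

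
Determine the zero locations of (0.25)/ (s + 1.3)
Numerator is a nonzero constant (0.25) → Zeros: none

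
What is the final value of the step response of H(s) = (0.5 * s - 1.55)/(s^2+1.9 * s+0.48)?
FVT: lim_{t→∞} y(t) = lim_{s→0} s*Y(s) where Y(s) = H(s)/s.
= lim_{s→0} H(s) = H(0) = num(0)/den(0) = -1.55/0.48 = -3.229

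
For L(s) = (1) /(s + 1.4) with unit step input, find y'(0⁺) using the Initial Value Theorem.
IVT: y'(0⁺) = lim_{s→∞} s²·Y(s) = lim_{s→∞} s·L(s).
deg(num) = 0, deg(den) = 1, relative degree = 1, so s·L(s) → (leading num)/(leading den) = 1/1 = 1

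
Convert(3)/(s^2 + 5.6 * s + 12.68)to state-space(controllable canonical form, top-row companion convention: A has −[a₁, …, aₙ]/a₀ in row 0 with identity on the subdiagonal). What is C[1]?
Reachable canonical form: C = numerator coefficients (right-aligned, zero-padded to length n).
num = 3, C = [[0, 3]].
C[1] = 3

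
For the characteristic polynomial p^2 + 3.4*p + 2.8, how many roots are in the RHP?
p^2 + 3.4*p + 2.8 = (p + 1.4)(p + 2). Poles: -1.4, -2. RHP poles (Re>0): 0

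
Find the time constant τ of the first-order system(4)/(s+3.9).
First-order system: τ = -1/pole. Pole = -3.9. τ = -1/(-3.9) = 0.2564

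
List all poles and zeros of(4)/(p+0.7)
Set denominator = 0: p + 0.7 = 0 → Poles: -0.7
Numerator is a nonzero constant (4) → Zeros: none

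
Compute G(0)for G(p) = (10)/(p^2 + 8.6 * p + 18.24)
DC gain = G(0) = num(0)/den(0) = 10/18.24 = 0.5482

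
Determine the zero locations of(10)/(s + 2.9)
Numerator is a nonzero constant (10) → Zeros: none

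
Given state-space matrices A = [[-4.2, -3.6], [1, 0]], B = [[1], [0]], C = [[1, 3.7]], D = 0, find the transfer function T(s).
T(s) = C(sI - A)⁻¹B + D.
Characteristic polynomial det(sI - A) = s^2 + 4.2*s + 3.6.
Numerator from C·adj(sI-A)·B + D·det(sI-A) = s + 3.7.
T(s) = (s + 3.7)/(s^2 + 4.2*s + 3.6)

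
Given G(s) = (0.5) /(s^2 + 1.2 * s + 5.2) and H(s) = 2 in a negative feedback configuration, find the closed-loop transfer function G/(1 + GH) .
Closed-loop T = G/(1+GH).
Numerator: G_num * H_den = 0.5.
Denominator: G_den * H_den + G_num * H_num = (s^2 + 1.2*s + 5.2) + (1) = s^2 + 1.2*s + 6.2.
T(s) = (0.5)/(s^2 + 1.2*s + 6.2)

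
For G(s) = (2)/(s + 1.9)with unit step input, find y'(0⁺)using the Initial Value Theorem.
IVT: y'(0⁺) = lim_{s→∞} s²·Y(s) = lim_{s→∞} s·G(s).
deg(num) = 0, deg(den) = 1, relative degree = 1, so s·G(s) → (leading num)/(leading den) = 2/1 = 2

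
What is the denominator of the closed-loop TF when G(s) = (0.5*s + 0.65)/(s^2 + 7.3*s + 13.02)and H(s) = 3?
Characteristic poly = G_den * H_den + G_num * H_num = (s^2 + 7.3*s + 13.02) + (1.5*s + 1.95) = s^2 + 8.8*s + 14.97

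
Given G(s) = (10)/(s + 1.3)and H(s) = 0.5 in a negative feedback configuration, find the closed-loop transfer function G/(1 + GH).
Closed-loop T = G/(1+GH).
Numerator: G_num * H_den = 10.
Denominator: G_den * H_den + G_num * H_num = (s + 1.3) + (5) = s + 6.3.
T(s) = (10)/(s + 6.3)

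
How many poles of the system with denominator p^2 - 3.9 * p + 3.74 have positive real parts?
p^2 - 3.9*p + 3.74 = (p - 1.7)(p - 2.2). Poles: 1.7, 2.2. RHP poles (Re>0): 2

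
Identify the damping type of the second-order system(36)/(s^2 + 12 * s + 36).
Standard form: ωn²/(s²+2ζωn·s+ωn²) gives ωn=6, ζ=1.
Critically damped (ζ = 1)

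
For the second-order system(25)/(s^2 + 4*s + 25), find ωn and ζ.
Standard form: ωn²/(s²+2ζωn·s+ωn²).
const=25=ωn² → ωn=5, s coeff=4=2ζωn → ζ=0.4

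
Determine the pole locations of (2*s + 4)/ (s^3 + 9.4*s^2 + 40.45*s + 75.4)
Set denominator = 0: s^3 + 9.4*s^2 + 40.45*s + 75.4 = (s + 4)(s^2 + 5.4*s + 18.85) = 0 → Poles: -2.7 + 3.4j, -2.7 - 3.4j, -4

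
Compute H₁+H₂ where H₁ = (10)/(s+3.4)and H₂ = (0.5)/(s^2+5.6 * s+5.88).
Parallel: H = H₁ + H₂ = (n₁·d₂ + n₂·d₁)/(d₁·d₂).
n₁·d₂ = 10*s^2 + 56*s + 58.8. n₂·d₁ = 0.5*s + 1.7. Sum = 10*s^2 + 56.5*s + 60.5. d₁·d₂ = s^3 + 9*s^2 + 24.92*s + 19.992.
H(s) = (10*s^2 + 56.5*s + 60.5)/(s^3 + 9*s^2 + 24.92*s + 19.992)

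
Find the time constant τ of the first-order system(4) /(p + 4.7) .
First-order system: τ = -1/pole. Pole = -4.7. τ = -1/(-4.7) = 0.2128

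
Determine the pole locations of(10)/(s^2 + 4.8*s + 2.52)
Set denominator = 0: s^2 + 4.8*s + 2.52 = (s + 0.6)(s + 4.2) = 0 → Poles: -0.6, -4.2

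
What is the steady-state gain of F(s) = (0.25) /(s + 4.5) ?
DC gain = F(0) = num(0)/den(0) = 0.25/4.5 = 0.05556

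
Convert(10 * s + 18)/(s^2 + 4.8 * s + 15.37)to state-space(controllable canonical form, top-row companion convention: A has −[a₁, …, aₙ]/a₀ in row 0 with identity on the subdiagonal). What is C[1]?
Reachable canonical form: C = numerator coefficients (right-aligned, zero-padded to length n).
num = 10*s + 18, C = [[10, 18]].
C[1] = 18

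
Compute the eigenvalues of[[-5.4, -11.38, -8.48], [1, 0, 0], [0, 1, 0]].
Eigenvalues solve det(λI - A) = 0.
Characteristic polynomial: λ^3 + 5.4*λ^2 + 11.38*λ + 8.48 = 0.
Factor: (λ + 1.6)(λ^2 + 3.8*λ + 5.3) = 0.
Roots: -1.6, -1.9 + 1.3j, -1.9 - 1.3j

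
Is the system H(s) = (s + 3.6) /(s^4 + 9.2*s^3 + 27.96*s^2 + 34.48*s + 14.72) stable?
Denominator: s^4 + 9.2*s^3 + 27.96*s^2 + 34.48*s + 14.72 = (s + 1)(s + 4.6)(s + 2)(s + 1.6). Poles: -1, -1.6, -2, -4.6. All Re(p)<0: Yes (stable)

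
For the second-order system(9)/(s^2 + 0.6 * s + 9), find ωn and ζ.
Standard form: ωn²/(s²+2ζωn·s+ωn²).
const=9=ωn² → ωn=3, s coeff=0.6=2ζωn → ζ=0.1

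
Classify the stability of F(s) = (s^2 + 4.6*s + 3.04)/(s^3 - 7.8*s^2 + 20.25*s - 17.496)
Denominator: s^3 - 7.8*s^2 + 20.25*s - 17.496 = (s - 2.7)(s - 2.4)(s - 2.7). Poles: 2.4, 2.7, 2.7. Unstable (3 pole(s) in RHP)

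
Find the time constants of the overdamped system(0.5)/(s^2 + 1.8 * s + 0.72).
Overdamped: real poles at -0.6, -1.2. τ = -1/pole → τ₁ = 1.667, τ₂ = 0.8333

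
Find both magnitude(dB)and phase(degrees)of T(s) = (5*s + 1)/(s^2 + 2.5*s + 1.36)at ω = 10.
Substitute s = j*10: T(j10) = 0.11119 - 0.478713j.
|T| = 20*log₁₀(sqrt(Re²+Im²)) = -6.17 dB.
∠T = atan2(Im, Re) = -76.92°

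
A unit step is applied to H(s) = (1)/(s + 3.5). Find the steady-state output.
FVT: lim_{t→∞} y(t) = lim_{s→0} s*Y(s) where Y(s) = H(s)/s.
= lim_{s→0} H(s) = H(0) = num(0)/den(0) = 1/3.5 = 0.2857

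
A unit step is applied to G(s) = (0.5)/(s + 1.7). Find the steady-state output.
FVT: lim_{t→∞} y(t) = lim_{s→0} s*Y(s) where Y(s) = G(s)/s.
= lim_{s→0} G(s) = G(0) = num(0)/den(0) = 0.5/1.7 = 0.2941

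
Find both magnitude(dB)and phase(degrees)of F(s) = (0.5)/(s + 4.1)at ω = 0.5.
Substitute s = j*0.5: F(j0.5) = 0.120164 - 0.0146542j.
|F| = 20*log₁₀(sqrt(Re²+Im²)) = -18.34 dB.
∠F = atan2(Im, Re) = -6.95°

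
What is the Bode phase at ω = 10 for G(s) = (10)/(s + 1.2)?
Substitute s = j*10: G(j10) = 0.118297 - 0.985804j.
∠G(j10) = atan2(Im, Re) = atan2(-0.985804, 0.118297) = -83.16°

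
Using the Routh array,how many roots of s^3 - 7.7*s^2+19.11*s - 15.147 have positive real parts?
Routh array:
s^3: [1, 19.11]; s^2: [-7.7, -15.147]; s^1: [17.1429]; s^0: [-15.147]
First column: [1, -7.7, 17.1429, -15.147]. Sign changes = RHP roots = 3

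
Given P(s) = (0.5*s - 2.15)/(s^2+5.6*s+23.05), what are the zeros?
Set numerator = 0: 0.5*s - 2.15 = 0 → Zeros: 4.3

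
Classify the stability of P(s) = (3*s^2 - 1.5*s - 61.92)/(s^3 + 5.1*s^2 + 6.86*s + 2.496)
Denominator: s^3 + 5.1*s^2 + 6.86*s + 2.496 = (s + 3.2)(s + 0.6)(s + 1.3). Poles: -0.6, -1.3, -3.2. Stable (all poles in LHP)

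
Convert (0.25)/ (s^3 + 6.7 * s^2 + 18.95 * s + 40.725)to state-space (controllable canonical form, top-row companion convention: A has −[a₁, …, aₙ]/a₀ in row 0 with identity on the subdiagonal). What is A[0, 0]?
Reachable canonical form for den = s^3 + 6.7*s^2 + 18.95*s + 40.725: top row of A = -[a₁,a₂,...,aₙ]/a₀, ones on the subdiagonal, zeros elsewhere.
A = [[-6.7, -18.95, -40.725], [1, 0, 0], [0, 1, 0]].
A[0,0] = -6.7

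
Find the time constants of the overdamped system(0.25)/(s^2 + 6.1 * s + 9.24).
Overdamped: real poles at -2.8, -3.3. τ = -1/pole → τ₁ = 0.3571, τ₂ = 0.303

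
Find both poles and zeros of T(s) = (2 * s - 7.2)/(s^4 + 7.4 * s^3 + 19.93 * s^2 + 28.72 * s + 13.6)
Set denominator = 0: s^4 + 7.4*s^3 + 19.93*s^2 + 28.72*s + 13.6 = (s + 0.8)(s + 4)(s^2 + 2.6*s + 4.25) = 0 → Poles: -0.8, -1.3 + 1.6j, -1.3 - 1.6j, -4
Set numerator = 0: 2*s - 7.2 = 0 → Zeros: 3.6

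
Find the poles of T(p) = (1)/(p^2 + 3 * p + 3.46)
Set denominator = 0: p^2 + 3*p + 3.46 = 0 → Poles: -1.5 + 1.1j, -1.5 - 1.1j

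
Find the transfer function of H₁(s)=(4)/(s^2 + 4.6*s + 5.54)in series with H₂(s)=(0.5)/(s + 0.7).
Series: H = H₁ · H₂ = (n₁·n₂)/(d₁·d₂).
Num: n₁·n₂ = 2. Den: d₁·d₂ = s^3 + 5.3*s^2 + 8.76*s + 3.878.
H(s) = (2)/(s^3 + 5.3*s^2 + 8.76*s + 3.878)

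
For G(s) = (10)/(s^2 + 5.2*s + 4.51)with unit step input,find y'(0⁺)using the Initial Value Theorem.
IVT: y'(0⁺) = lim_{s→∞} s²·Y(s) = lim_{s→∞} s·G(s).
deg(num) = 0, deg(den) = 2, relative degree = 2 ≥ 2, so s·G(s) → 0. Initial slope = 0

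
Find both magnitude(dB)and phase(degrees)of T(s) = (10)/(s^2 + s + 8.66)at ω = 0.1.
Substitute s = j*0.1: T(j0.1) = 1.15591 - 0.0133632j.
|T| = 20*log₁₀(sqrt(Re²+Im²)) = 1.26 dB.
∠T = atan2(Im, Re) = -0.66°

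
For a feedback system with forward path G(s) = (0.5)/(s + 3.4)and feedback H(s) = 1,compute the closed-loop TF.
Closed-loop T = G/(1+GH).
Numerator: G_num * H_den = 0.5.
Denominator: G_den * H_den + G_num * H_num = (s + 3.4) + (0.5) = s + 3.9.
T(s) = (0.5)/(s + 3.9)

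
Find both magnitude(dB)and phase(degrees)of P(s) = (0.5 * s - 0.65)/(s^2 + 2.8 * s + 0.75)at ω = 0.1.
Substitute s = j*0.1: P(j0.1) = -0.746006 + 0.34984j.
|P| = 20*log₁₀(sqrt(Re²+Im²)) = -1.68 dB.
∠P = atan2(Im, Re) = 154.88°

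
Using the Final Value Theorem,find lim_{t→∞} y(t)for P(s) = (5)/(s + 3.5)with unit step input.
FVT: lim_{t→∞} y(t) = lim_{s→0} s*Y(s) where Y(s) = P(s)/s.
= lim_{s→0} P(s) = P(0) = num(0)/den(0) = 5/3.5 = 1.429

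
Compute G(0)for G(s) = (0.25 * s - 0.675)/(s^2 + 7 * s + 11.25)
DC gain = G(0) = num(0)/den(0) = -0.675/11.25 = -0.06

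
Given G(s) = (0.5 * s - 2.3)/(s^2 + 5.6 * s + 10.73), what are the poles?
Set denominator = 0: s^2 + 5.6*s + 10.73 = 0 → Poles: -2.8 + 1.7j, -2.8 - 1.7j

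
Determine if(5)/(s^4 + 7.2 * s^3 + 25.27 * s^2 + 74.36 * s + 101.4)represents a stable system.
Denominator: s^4 + 7.2*s^3 + 25.27*s^2 + 74.36*s + 101.4 = (s + 2.5)(s + 3.9)(s^2 + 0.8*s + 10.4). Poles: -0.4 + 3.2j, -0.4 - 3.2j, -2.5, -3.9. All Re(p)<0: Yes (stable)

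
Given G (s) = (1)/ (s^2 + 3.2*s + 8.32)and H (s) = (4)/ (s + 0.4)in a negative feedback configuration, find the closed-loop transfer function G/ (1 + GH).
Closed-loop T = G/(1+GH).
Numerator: G_num * H_den = s + 0.4.
Denominator: G_den * H_den + G_num * H_num = (s^3 + 3.6*s^2 + 9.6*s + 3.328) + (4) = s^3 + 3.6*s^2 + 9.6*s + 7.328.
T(s) = (s + 0.4)/(s^3 + 3.6*s^2 + 9.6*s + 7.328)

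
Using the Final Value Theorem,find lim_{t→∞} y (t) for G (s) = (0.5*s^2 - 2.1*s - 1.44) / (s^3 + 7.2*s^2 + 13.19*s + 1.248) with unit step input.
FVT: lim_{t→∞} y(t) = lim_{s→0} s*Y(s) where Y(s) = G(s)/s.
= lim_{s→0} G(s) = G(0) = num(0)/den(0) = -1.44/1.248 = -1.154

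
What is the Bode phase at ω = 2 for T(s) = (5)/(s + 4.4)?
Substitute s = j*2: T(j2) = 0.941781 - 0.428082j.
∠T(j2) = atan2(Im, Re) = atan2(-0.428082, 0.941781) = -24.44°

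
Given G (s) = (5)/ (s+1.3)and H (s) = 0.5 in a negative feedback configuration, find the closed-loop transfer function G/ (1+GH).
Closed-loop T = G/(1+GH).
Numerator: G_num * H_den = 5.
Denominator: G_den * H_den + G_num * H_num = (s + 1.3) + (2.5) = s + 3.8.
T(s) = (5)/(s + 3.8)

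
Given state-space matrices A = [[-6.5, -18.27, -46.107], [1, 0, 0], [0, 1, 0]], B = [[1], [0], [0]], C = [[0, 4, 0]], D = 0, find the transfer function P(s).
P(s) = C(sI - A)⁻¹B + D.
Characteristic polynomial det(sI - A) = s^3 + 6.5*s^2 + 18.27*s + 46.107.
Numerator from C·adj(sI-A)·B + D·det(sI-A) = 4*s.
P(s) = (4*s)/(s^3 + 6.5*s^2 + 18.27*s + 46.107)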